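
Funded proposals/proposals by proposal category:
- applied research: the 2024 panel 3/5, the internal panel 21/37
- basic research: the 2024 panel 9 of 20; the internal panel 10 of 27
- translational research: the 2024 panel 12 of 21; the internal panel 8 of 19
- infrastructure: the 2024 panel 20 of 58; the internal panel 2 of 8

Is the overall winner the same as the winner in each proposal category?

No

Applied research: the 2024 panel 3/5 = 60.0%, the internal panel 21/37 = 56.8% → the 2024 panel
Basic research: the 2024 panel 9/20 = 45.0%, the internal panel 10/27 = 37.0% → the 2024 panel
Translational research: the 2024 panel 12/21 = 57.1%, the internal panel 8/19 = 42.1% → the 2024 panel
Infrastructure: the 2024 panel 20/58 = 34.5%, the internal panel 2/8 = 25.0% → the 2024 panel
Overall: the 2024 panel 44/104 = 42.3%, the internal panel 41/91 = 45.1% → the internal panel
The 2024 panel wins each proposal group but the internal panel wins overall — the comparison reverses. The 2024 panel's proposals skew toward infrastructure, which has a lower base rate.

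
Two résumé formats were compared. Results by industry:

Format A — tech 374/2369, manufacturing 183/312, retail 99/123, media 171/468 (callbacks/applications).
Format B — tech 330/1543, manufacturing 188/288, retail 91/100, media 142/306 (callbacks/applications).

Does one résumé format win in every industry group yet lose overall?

Tech: Format A 374/2369 = 15.8%, Format B 330/1543 = 21.4% → Format B
Manufacturing: Format A 183/312 = 58.7%, Format B 188/288 = 65.3% → Format B
Retail: Format A 99/123 = 80.5%, Format B 91/100 = 91.0% → Format B
Media: Format A 171/468 = 36.5%, Format B 142/306 = 46.4% → Format B
Overall: Format A 827/3272 = 25.3%, Format B 751/2237 = 33.6% → Format B
Format B wins overall and in every industry group — no reversal.

No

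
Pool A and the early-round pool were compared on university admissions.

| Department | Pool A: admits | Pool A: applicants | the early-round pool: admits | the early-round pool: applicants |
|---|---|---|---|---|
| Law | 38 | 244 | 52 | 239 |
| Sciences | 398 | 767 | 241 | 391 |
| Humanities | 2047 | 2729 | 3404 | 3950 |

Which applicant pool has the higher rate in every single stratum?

Law: Pool A 38/244 = 15.6%, the early-round pool 52/239 = 21.8% → the early-round pool
Sciences: Pool A 398/767 = 51.9%, the early-round pool 241/391 = 61.6% → the early-round pool
Humanities: Pool A 2047/2729 = 75.0%, the early-round pool 3404/3950 = 86.2% → the early-round pool
The early-round pool has the higher rate in all 3 groups.

the early-round pool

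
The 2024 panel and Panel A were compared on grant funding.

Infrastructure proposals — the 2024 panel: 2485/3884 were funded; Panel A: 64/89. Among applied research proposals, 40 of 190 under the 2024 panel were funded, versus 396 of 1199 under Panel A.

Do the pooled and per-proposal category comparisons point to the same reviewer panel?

Infrastructure: the 2024 panel 2485/3884 = 64.0%, Panel A 64/89 = 71.9% → Panel A
Applied research: the 2024 panel 40/190 = 21.1%, Panel A 396/1199 = 33.0% → Panel A
Overall: the 2024 panel 2525/4074 = 62.0%, Panel A 460/1288 = 35.7% → the 2024 panel
Panel A wins each proposal group but the 2024 panel wins overall — the comparison reverses. Panel A's proposals skew toward applied research, which has a lower base rate.

No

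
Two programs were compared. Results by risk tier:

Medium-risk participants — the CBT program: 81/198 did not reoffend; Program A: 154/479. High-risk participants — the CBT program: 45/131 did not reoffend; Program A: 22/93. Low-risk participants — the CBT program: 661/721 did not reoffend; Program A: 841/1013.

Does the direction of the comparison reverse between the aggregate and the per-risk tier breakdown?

No

Medium-risk: the CBT program 81/198 = 40.9%, Program A 154/479 = 32.2% → the CBT program
High-risk: the CBT program 45/131 = 34.4%, Program A 22/93 = 23.7% → the CBT program
Low-risk: the CBT program 661/721 = 91.7%, Program A 841/1013 = 83.0% → the CBT program
Overall: the CBT program 787/1050 = 75.0%, Program A 1017/1585 = 64.2% → the CBT program
The CBT program wins overall and in every risk group — no reversal.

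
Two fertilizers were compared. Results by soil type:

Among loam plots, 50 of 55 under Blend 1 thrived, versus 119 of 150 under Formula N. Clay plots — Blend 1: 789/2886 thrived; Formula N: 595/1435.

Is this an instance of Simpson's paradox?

No

Loam: Blend 1 50/55 = 90.9%, Formula N 119/150 = 79.3% → Blend 1
Clay: Blend 1 789/2886 = 27.3%, Formula N 595/1435 = 41.5% → Formula N
Overall: Blend 1 839/2941 = 28.5%, Formula N 714/1585 = 45.0% → Formula N
Neither sweeps: Blend 1 wins 1 of 2 groups, Formula N wins 1. Formula N wins overall but not every group — no Simpson reversal.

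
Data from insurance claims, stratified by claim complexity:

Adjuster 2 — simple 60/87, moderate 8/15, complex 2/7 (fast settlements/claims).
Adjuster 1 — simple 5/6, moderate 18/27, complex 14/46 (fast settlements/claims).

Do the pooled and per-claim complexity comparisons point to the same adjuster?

Simple: Adjuster 2 60/87 = 69.0%, Adjuster 1 5/6 = 83.3% → Adjuster 1
Moderate: Adjuster 2 8/15 = 53.3%, Adjuster 1 18/27 = 66.7% → Adjuster 1
Complex: Adjuster 2 2/7 = 28.6%, Adjuster 1 14/46 = 30.4% → Adjuster 1
Overall: Adjuster 2 70/109 = 64.2%, Adjuster 1 37/79 = 46.8% → Adjuster 2
Adjuster 1 wins each claim group but Adjuster 2 wins overall — the comparison reverses. Adjuster 1's claims skew toward complex, which has a lower base rate.

No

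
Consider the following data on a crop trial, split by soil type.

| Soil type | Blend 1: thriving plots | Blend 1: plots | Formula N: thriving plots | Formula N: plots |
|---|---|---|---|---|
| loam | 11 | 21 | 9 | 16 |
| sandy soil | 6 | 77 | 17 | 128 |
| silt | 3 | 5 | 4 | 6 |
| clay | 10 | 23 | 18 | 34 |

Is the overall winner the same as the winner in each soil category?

Yes

Loam: Blend 1 11/21 = 52.4%, Formula N 9/16 = 56.2% → Formula N
Sandy soil: Blend 1 6/77 = 7.8%, Formula N 17/128 = 13.3% → Formula N
Silt: Blend 1 3/5 = 60.0%, Formula N 4/6 = 66.7% → Formula N
Clay: Blend 1 10/23 = 43.5%, Formula N 18/34 = 52.9% → Formula N
Overall: Blend 1 30/126 = 23.8%, Formula N 48/184 = 26.1% → Formula N
Formula N wins overall and in every soil group — no reversal.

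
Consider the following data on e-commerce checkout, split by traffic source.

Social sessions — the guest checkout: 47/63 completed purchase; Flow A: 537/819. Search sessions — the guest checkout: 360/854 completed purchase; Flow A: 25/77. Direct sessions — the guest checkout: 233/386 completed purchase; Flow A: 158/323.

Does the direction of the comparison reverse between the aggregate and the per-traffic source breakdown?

Social: the guest checkout 47/63 = 74.6%, Flow A 537/819 = 65.6% → the guest checkout
Search: the guest checkout 360/854 = 42.2%, Flow A 25/77 = 32.5% → the guest checkout
Direct: the guest checkout 233/386 = 60.4%, Flow A 158/323 = 48.9% → the guest checkout
Overall: the guest checkout 640/1303 = 49.1%, Flow A 720/1219 = 59.1% → Flow A
The guest checkout wins each traffic group but Flow A wins overall — the comparison reverses. The guest checkout's sessions skew toward search, which has a lower base rate.

Yes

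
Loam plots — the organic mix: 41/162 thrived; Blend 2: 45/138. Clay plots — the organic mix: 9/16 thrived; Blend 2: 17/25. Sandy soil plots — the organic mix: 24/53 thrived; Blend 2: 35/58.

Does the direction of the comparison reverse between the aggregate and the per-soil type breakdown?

Loam: the organic mix 41/162 = 25.3%, Blend 2 45/138 = 32.6% → Blend 2
Clay: the organic mix 9/16 = 56.2%, Blend 2 17/25 = 68.0% → Blend 2
Sandy soil: the organic mix 24/53 = 45.3%, Blend 2 35/58 = 60.3% → Blend 2
Overall: the organic mix 74/231 = 32.0%, Blend 2 97/221 = 43.9% → Blend 2
Blend 2 wins overall and in every soil group — no reversal.

No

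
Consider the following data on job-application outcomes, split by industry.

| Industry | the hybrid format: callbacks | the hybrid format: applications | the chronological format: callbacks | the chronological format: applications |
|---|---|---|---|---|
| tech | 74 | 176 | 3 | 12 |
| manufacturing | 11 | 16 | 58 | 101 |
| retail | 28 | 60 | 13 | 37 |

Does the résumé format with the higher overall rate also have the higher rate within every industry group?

Tech: the hybrid format 74/176 = 42.0%, the chronological format 3/12 = 25.0% → the hybrid format
Manufacturing: the hybrid format 11/16 = 68.8%, the chronological format 58/101 = 57.4% → the hybrid format
Retail: the hybrid format 28/60 = 46.7%, the chronological format 13/37 = 35.1% → the hybrid format
Overall: the hybrid format 113/252 = 44.8%, the chronological format 74/150 = 49.3% → the chronological format
The hybrid format wins each industry group but the chronological format wins overall — the comparison reverses. The hybrid format's applications skew toward tech, which has a lower base rate.

No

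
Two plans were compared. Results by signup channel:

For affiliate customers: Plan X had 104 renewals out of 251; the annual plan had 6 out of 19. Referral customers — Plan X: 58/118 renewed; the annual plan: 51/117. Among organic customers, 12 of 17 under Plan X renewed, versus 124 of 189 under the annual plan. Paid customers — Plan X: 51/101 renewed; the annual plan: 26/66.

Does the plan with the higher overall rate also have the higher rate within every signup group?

Affiliate: Plan X 104/251 = 41.4%, the annual plan 6/19 = 31.6% → Plan X
Referral: Plan X 58/118 = 49.2%, the annual plan 51/117 = 43.6% → Plan X
Organic: Plan X 12/17 = 70.6%, the annual plan 124/189 = 65.6% → Plan X
Paid: Plan X 51/101 = 50.5%, the annual plan 26/66 = 39.4% → Plan X
Overall: Plan X 225/487 = 46.2%, the annual plan 207/391 = 52.9% → the annual plan
Plan X wins each signup group but the annual plan wins overall — the comparison reverses. Plan X's customers skew toward affiliate, which has a lower base rate.

No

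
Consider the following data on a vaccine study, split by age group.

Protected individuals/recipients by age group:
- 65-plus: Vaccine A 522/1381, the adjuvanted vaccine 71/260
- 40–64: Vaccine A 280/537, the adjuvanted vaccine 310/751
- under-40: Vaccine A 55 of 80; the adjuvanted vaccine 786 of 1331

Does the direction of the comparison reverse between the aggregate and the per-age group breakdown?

Yes

65-plus: Vaccine A 522/1381 = 37.8%, the adjuvanted vaccine 71/260 = 27.3% → Vaccine A
40–64: Vaccine A 280/537 = 52.1%, the adjuvanted vaccine 310/751 = 41.3% → Vaccine A
Under-40: Vaccine A 55/80 = 68.8%, the adjuvanted vaccine 786/1331 = 59.1% → Vaccine A
Overall: Vaccine A 857/1998 = 42.9%, the adjuvanted vaccine 1167/2342 = 49.8% → the adjuvanted vaccine
Vaccine A wins each age group but the adjuvanted vaccine wins overall — the comparison reverses. Vaccine A's recipients skew toward 65-plus, which has a lower base rate.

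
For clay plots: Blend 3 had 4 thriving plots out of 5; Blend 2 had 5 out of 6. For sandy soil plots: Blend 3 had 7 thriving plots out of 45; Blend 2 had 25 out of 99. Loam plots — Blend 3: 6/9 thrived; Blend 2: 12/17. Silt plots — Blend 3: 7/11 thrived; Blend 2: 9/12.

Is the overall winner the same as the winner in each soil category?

Yes

Clay: Blend 3 4/5 = 80.0%, Blend 2 5/6 = 83.3% → Blend 2
Sandy soil: Blend 3 7/45 = 15.6%, Blend 2 25/99 = 25.3% → Blend 2
Loam: Blend 3 6/9 = 66.7%, Blend 2 12/17 = 70.6% → Blend 2
Silt: Blend 3 7/11 = 63.6%, Blend 2 9/12 = 75.0% → Blend 2
Overall: Blend 3 24/70 = 34.3%, Blend 2 51/134 = 38.1% → Blend 2
Blend 2 wins overall and in every soil group — no reversal.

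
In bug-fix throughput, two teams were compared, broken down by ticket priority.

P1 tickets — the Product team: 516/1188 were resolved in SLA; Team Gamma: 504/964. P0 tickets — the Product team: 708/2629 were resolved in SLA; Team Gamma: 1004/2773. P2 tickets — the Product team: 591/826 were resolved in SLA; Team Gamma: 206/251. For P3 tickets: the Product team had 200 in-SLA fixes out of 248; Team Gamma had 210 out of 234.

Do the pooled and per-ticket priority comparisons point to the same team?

Yes

P1: the Product team 516/1188 = 43.4%, Team Gamma 504/964 = 52.3% → Team Gamma
P0: the Product team 708/2629 = 26.9%, Team Gamma 1004/2773 = 36.2% → Team Gamma
P2: the Product team 591/826 = 71.5%, Team Gamma 206/251 = 82.1% → Team Gamma
P3: the Product team 200/248 = 80.6%, Team Gamma 210/234 = 89.7% → Team Gamma
Overall: the Product team 2015/4891 = 41.2%, Team Gamma 1924/4222 = 45.6% → Team Gamma
Team Gamma wins overall and in every ticket group — no reversal.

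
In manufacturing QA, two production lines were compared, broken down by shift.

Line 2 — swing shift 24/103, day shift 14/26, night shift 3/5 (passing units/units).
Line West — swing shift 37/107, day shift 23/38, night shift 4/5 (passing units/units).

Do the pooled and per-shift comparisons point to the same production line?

Swing shift: Line 2 24/103 = 23.3%, Line West 37/107 = 34.6% → Line West
Day shift: Line 2 14/26 = 53.8%, Line West 23/38 = 60.5% → Line West
Night shift: Line 2 3/5 = 60.0%, Line West 4/5 = 80.0% → Line West
Overall: Line 2 41/134 = 30.6%, Line West 64/150 = 42.7% → Line West
Line West wins overall and in every shift group — no reversal.

Yes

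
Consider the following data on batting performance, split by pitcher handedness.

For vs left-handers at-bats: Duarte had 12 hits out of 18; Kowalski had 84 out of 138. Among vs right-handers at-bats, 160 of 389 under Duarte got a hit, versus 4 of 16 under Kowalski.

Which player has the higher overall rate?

Vs left-handers: Duarte 12/18 = 66.7%, Kowalski 84/138 = 60.9% → Duarte
Vs right-handers: Duarte 160/389 = 41.1%, Kowalski 4/16 = 25.0% → Duarte
Overall: Duarte 172/407 = 42.3%, Kowalski 88/154 = 57.1% → Kowalski
(Duarte wins every pitcher group but Kowalski wins overall — Duarte's at-bats skew toward the low-rate vs right-handers group.)

Kowalski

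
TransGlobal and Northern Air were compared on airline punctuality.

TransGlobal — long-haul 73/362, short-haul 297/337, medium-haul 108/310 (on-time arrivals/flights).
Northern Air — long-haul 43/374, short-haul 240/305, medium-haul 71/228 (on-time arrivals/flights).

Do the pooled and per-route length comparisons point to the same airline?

Long-haul: TransGlobal 73/362 = 20.2%, Northern Air 43/374 = 11.5% → TransGlobal
Short-haul: TransGlobal 297/337 = 88.1%, Northern Air 240/305 = 78.7% → TransGlobal
Medium-haul: TransGlobal 108/310 = 34.8%, Northern Air 71/228 = 31.1% → TransGlobal
Overall: TransGlobal 478/1009 = 47.4%, Northern Air 354/907 = 39.0% → TransGlobal
TransGlobal wins overall and in every route group — no reversal.

Yes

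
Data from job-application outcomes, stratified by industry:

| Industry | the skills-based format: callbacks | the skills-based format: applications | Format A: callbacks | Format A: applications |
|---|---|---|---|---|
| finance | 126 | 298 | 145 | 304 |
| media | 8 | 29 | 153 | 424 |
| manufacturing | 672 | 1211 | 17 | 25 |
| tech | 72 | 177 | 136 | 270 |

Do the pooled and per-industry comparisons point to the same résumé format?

Finance: the skills-based format 126/298 = 42.3%, Format A 145/304 = 47.7% → Format A
Media: the skills-based format 8/29 = 27.6%, Format A 153/424 = 36.1% → Format A
Manufacturing: the skills-based format 672/1211 = 55.5%, Format A 17/25 = 68.0% → Format A
Tech: the skills-based format 72/177 = 40.7%, Format A 136/270 = 50.4% → Format A
Overall: the skills-based format 878/1715 = 51.2%, Format A 451/1023 = 44.1% → the skills-based format
Format A wins each industry group but the skills-based format wins overall — the comparison reverses. Format A's applications skew toward media, which has a lower base rate.

No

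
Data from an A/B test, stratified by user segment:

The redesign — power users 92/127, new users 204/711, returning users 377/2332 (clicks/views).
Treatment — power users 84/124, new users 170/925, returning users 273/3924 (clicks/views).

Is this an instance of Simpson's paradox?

No

Power users: the redesign 92/127 = 72.4%, Treatment 84/124 = 67.7% → the redesign
New users: the redesign 204/711 = 28.7%, Treatment 170/925 = 18.4% → the redesign
Returning users: the redesign 377/2332 = 16.2%, Treatment 273/3924 = 7.0% → the redesign
Overall: the redesign 673/3170 = 21.2%, Treatment 527/4973 = 10.6% → the redesign
The redesign wins overall and in every user group — no reversal.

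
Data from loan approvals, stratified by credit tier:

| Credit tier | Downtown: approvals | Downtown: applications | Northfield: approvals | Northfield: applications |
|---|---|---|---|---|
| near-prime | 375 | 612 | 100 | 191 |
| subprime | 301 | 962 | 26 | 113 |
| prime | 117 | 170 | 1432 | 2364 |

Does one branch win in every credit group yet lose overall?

Near-prime: Downtown 375/612 = 61.3%, Northfield 100/191 = 52.4% → Downtown
Subprime: Downtown 301/962 = 31.3%, Northfield 26/113 = 23.0% → Downtown
Prime: Downtown 117/170 = 68.8%, Northfield 1432/2364 = 60.6% → Downtown
Overall: Downtown 793/1744 = 45.5%, Northfield 1558/2668 = 58.4% → Northfield
Downtown wins each credit group but Northfield wins overall — the comparison reverses. Downtown's applications skew toward subprime, which has a lower base rate.

Yes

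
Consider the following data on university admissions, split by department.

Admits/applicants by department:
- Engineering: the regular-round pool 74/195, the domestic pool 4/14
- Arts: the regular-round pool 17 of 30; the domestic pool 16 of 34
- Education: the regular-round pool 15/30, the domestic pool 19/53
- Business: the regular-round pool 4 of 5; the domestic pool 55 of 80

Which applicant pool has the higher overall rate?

the domestic pool

Engineering: the regular-round pool 74/195 = 37.9%, the domestic pool 4/14 = 28.6% → the regular-round pool
Arts: the regular-round pool 17/30 = 56.7%, the domestic pool 16/34 = 47.1% → the regular-round pool
Education: the regular-round pool 15/30 = 50.0%, the domestic pool 19/53 = 35.8% → the regular-round pool
Business: the regular-round pool 4/5 = 80.0%, the domestic pool 55/80 = 68.8% → the regular-round pool
Overall: the regular-round pool 110/260 = 42.3%, the domestic pool 94/181 = 51.9% → the domestic pool
(The regular-round pool wins every department group but the domestic pool wins overall — the regular-round pool's applicants skew toward the low-rate Engineering group.)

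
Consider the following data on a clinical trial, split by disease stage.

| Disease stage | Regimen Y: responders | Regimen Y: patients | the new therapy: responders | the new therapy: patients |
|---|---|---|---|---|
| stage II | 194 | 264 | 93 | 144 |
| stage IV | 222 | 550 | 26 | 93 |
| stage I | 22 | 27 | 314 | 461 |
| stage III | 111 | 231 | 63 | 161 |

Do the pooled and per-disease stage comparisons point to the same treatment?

Stage II: Regimen Y 194/264 = 73.5%, the new therapy 93/144 = 64.6% → Regimen Y
Stage IV: Regimen Y 222/550 = 40.4%, the new therapy 26/93 = 28.0% → Regimen Y
Stage I: Regimen Y 22/27 = 81.5%, the new therapy 314/461 = 68.1% → Regimen Y
Stage III: Regimen Y 111/231 = 48.1%, the new therapy 63/161 = 39.1% → Regimen Y
Overall: Regimen Y 549/1072 = 51.2%, the new therapy 496/859 = 57.7% → the new therapy
Regimen Y wins each disease group but the new therapy wins overall — the comparison reverses. Regimen Y's patients skew toward stage IV, which has a lower base rate.

No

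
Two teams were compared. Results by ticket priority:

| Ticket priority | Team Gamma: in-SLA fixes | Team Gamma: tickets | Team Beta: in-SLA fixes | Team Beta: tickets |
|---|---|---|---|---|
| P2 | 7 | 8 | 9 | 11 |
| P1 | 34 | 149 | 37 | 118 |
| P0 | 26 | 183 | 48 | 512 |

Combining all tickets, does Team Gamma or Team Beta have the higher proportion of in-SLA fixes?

Team Gamma

P2: Team Gamma 7/8 = 87.5%, Team Beta 9/11 = 81.8% → Team Gamma
P1: Team Gamma 34/149 = 22.8%, Team Beta 37/118 = 31.4% → Team Beta
P0: Team Gamma 26/183 = 14.2%, Team Beta 48/512 = 9.4% → Team Gamma
Overall: Team Gamma 67/340 = 19.7%, Team Beta 94/641 = 14.7% → Team Gamma
(Neither sweeps every ticket group, but Team Gamma has the higher pooled rate.)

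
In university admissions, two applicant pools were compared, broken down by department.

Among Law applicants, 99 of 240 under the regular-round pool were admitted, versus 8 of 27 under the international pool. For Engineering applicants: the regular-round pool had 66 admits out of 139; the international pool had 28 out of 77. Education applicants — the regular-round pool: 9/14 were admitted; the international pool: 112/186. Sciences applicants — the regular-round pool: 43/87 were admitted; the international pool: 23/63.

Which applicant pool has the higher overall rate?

the international pool

Law: the regular-round pool 99/240 = 41.2%, the international pool 8/27 = 29.6% → the regular-round pool
Engineering: the regular-round pool 66/139 = 47.5%, the international pool 28/77 = 36.4% → the regular-round pool
Education: the regular-round pool 9/14 = 64.3%, the international pool 112/186 = 60.2% → the regular-round pool
Sciences: the regular-round pool 43/87 = 49.4%, the international pool 23/63 = 36.5% → the regular-round pool
Overall: the regular-round pool 217/480 = 45.2%, the international pool 171/353 = 48.4% → the international pool
(The regular-round pool wins every department group but the international pool wins overall — the regular-round pool's applicants skew toward the low-rate Law group.)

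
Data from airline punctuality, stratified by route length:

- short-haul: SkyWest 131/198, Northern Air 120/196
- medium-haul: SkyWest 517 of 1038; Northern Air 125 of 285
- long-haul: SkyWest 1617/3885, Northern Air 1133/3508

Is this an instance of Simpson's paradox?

Short-haul: SkyWest 131/198 = 66.2%, Northern Air 120/196 = 61.2% → SkyWest
Medium-haul: SkyWest 517/1038 = 49.8%, Northern Air 125/285 = 43.9% → SkyWest
Long-haul: SkyWest 1617/3885 = 41.6%, Northern Air 1133/3508 = 32.3% → SkyWest
Overall: SkyWest 2265/5121 = 44.2%, Northern Air 1378/3989 = 34.5% → SkyWest
SkyWest wins overall and in every route group — no reversal.

No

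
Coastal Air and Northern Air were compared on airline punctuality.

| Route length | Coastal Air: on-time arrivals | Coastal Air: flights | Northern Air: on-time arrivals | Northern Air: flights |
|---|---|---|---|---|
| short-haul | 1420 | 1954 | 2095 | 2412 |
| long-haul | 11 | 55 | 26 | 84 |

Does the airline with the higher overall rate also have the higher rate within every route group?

Short-haul: Coastal Air 1420/1954 = 72.7%, Northern Air 2095/2412 = 86.9% → Northern Air
Long-haul: Coastal Air 11/55 = 20.0%, Northern Air 26/84 = 31.0% → Northern Air
Overall: Coastal Air 1431/2009 = 71.2%, Northern Air 2121/2496 = 85.0% → Northern Air
Northern Air wins overall and in every route group — no reversal.

Yes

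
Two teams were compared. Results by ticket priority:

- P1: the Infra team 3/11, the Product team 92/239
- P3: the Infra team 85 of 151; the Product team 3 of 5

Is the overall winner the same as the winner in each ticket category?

P1: the Infra team 3/11 = 27.3%, the Product team 92/239 = 38.5% → the Product team
P3: the Infra team 85/151 = 56.3%, the Product team 3/5 = 60.0% → the Product team
Overall: the Infra team 88/162 = 54.3%, the Product team 95/244 = 38.9% → the Infra team
The Product team wins each ticket group but the Infra team wins overall — the comparison reverses. The Product team's tickets skew toward P1, which has a lower base rate.

No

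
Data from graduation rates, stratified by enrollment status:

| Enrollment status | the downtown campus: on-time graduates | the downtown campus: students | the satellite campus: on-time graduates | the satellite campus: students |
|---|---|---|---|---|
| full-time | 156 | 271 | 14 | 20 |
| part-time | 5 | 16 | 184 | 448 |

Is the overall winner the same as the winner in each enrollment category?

Full-time: the downtown campus 156/271 = 57.6%, the satellite campus 14/20 = 70.0% → the satellite campus
Part-time: the downtown campus 5/16 = 31.2%, the satellite campus 184/448 = 41.1% → the satellite campus
Overall: the downtown campus 161/287 = 56.1%, the satellite campus 198/468 = 42.3% → the downtown campus
The satellite campus wins each enrollment group but the downtown campus wins overall — the comparison reverses. The satellite campus's students skew toward part-time, which has a lower base rate.

No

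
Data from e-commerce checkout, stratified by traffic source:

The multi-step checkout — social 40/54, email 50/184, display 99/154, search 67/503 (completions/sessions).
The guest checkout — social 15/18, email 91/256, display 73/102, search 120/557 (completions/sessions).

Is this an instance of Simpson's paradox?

No

Social: the multi-step checkout 40/54 = 74.1%, the guest checkout 15/18 = 83.3% → the guest checkout
Email: the multi-step checkout 50/184 = 27.2%, the guest checkout 91/256 = 35.5% → the guest checkout
Display: the multi-step checkout 99/154 = 64.3%, the guest checkout 73/102 = 71.6% → the guest checkout
Search: the multi-step checkout 67/503 = 13.3%, the guest checkout 120/557 = 21.5% → the guest checkout
Overall: the multi-step checkout 256/895 = 28.6%, the guest checkout 299/933 = 32.0% → the guest checkout
The guest checkout wins overall and in every traffic group — no reversal.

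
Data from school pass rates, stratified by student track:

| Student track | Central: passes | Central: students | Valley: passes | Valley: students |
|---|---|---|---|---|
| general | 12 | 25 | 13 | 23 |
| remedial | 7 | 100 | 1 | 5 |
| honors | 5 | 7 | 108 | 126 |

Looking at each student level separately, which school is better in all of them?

General: Central 12/25 = 48.0%, Valley 13/23 = 56.5% → Valley
Remedial: Central 7/100 = 7.0%, Valley 1/5 = 20.0% → Valley
Honors: Central 5/7 = 71.4%, Valley 108/126 = 85.7% → Valley
Valley has the higher rate in all 3 groups.

Valley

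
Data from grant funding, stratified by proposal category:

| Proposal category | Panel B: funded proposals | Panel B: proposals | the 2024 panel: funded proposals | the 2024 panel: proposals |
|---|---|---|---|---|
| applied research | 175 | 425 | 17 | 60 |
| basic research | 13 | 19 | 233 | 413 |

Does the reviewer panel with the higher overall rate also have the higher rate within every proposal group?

No

Applied research: Panel B 175/425 = 41.2%, the 2024 panel 17/60 = 28.3% → Panel B
Basic research: Panel B 13/19 = 68.4%, the 2024 panel 233/413 = 56.4% → Panel B
Overall: Panel B 188/444 = 42.3%, the 2024 panel 250/473 = 52.9% → the 2024 panel
Panel B wins each proposal group but the 2024 panel wins overall — the comparison reverses. Panel B's proposals skew toward applied research, which has a lower base rate.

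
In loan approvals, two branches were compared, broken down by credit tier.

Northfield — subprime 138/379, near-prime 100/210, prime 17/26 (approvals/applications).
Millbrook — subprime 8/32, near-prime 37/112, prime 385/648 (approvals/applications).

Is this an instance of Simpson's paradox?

Yes

Subprime: Northfield 138/379 = 36.4%, Millbrook 8/32 = 25.0% → Northfield
Near-prime: Northfield 100/210 = 47.6%, Millbrook 37/112 = 33.0% → Northfield
Prime: Northfield 17/26 = 65.4%, Millbrook 385/648 = 59.4% → Northfield
Overall: Northfield 255/615 = 41.5%, Millbrook 430/792 = 54.3% → Millbrook
Northfield wins each credit group but Millbrook wins overall — the comparison reverses. Northfield's applications skew toward subprime, which has a lower base rate.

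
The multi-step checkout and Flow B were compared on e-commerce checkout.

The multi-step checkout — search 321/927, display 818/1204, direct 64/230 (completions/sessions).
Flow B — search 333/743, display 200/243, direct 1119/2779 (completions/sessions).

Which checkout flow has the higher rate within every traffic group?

Search: the multi-step checkout 321/927 = 34.6%, Flow B 333/743 = 44.8% → Flow B
Display: the multi-step checkout 818/1204 = 67.9%, Flow B 200/243 = 82.3% → Flow B
Direct: the multi-step checkout 64/230 = 27.8%, Flow B 1119/2779 = 40.3% → Flow B
Flow B has the higher rate in all 3 groups.

Flow B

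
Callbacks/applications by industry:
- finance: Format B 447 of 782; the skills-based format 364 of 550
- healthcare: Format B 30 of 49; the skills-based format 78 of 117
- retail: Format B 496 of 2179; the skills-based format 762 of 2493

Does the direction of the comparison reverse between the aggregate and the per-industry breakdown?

Finance: Format B 447/782 = 57.2%, the skills-based format 364/550 = 66.2% → the skills-based format
Healthcare: Format B 30/49 = 61.2%, the skills-based format 78/117 = 66.7% → the skills-based format
Retail: Format B 496/2179 = 22.8%, the skills-based format 762/2493 = 30.6% → the skills-based format
Overall: Format B 973/3010 = 32.3%, the skills-based format 1204/3160 = 38.1% → the skills-based format
The skills-based format wins overall and in every industry group — no reversal.

No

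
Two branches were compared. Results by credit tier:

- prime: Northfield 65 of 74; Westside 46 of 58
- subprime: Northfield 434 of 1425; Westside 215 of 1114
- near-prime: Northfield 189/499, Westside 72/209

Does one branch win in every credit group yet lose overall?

No

Prime: Northfield 65/74 = 87.8%, Westside 46/58 = 79.3% → Northfield
Subprime: Northfield 434/1425 = 30.5%, Westside 215/1114 = 19.3% → Northfield
Near-prime: Northfield 189/499 = 37.9%, Westside 72/209 = 34.4% → Northfield
Overall: Northfield 688/1998 = 34.4%, Westside 333/1381 = 24.1% → Northfield
Northfield wins overall and in every credit group — no reversal.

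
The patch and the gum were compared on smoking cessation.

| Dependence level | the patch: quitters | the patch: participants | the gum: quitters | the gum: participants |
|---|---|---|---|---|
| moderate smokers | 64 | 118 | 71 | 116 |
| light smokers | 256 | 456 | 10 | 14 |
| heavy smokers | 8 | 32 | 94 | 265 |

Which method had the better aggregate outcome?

the patch

Moderate smokers: the patch 64/118 = 54.2%, the gum 71/116 = 61.2% → the gum
Light smokers: the patch 256/456 = 56.1%, the gum 10/14 = 71.4% → the gum
Heavy smokers: the patch 8/32 = 25.0%, the gum 94/265 = 35.5% → the gum
Overall: the patch 328/606 = 54.1%, the gum 175/395 = 44.3% → the patch
(The gum wins every dependence group but the patch wins overall — the gum's participants skew toward the low-rate heavy smokers group.)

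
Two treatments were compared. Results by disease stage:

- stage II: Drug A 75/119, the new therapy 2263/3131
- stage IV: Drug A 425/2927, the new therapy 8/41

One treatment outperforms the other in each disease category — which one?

Stage II: Drug A 75/119 = 63.0%, the new therapy 2263/3131 = 72.3% → the new therapy
Stage IV: Drug A 425/2927 = 14.5%, the new therapy 8/41 = 19.5% → the new therapy
The new therapy has the higher rate in both groups.

the new therapy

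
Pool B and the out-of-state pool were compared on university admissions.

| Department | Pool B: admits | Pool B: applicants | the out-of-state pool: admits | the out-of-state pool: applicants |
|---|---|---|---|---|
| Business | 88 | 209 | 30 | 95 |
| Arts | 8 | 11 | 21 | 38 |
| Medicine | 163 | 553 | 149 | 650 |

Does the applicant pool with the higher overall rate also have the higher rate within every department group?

Yes

Business: Pool B 88/209 = 42.1%, the out-of-state pool 30/95 = 31.6% → Pool B
Arts: Pool B 8/11 = 72.7%, the out-of-state pool 21/38 = 55.3% → Pool B
Medicine: Pool B 163/553 = 29.5%, the out-of-state pool 149/650 = 22.9% → Pool B
Overall: Pool B 259/773 = 33.5%, the out-of-state pool 200/783 = 25.5% → Pool B
Pool B wins overall and in every department group — no reversal.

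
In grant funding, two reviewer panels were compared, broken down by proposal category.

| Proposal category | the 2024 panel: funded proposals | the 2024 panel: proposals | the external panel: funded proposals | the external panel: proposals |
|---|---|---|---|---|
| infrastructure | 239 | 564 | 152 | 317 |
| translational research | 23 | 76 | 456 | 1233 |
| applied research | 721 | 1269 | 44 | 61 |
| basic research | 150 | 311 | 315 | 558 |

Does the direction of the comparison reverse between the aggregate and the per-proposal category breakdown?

Infrastructure: the 2024 panel 239/564 = 42.4%, the external panel 152/317 = 47.9% → the external panel
Translational research: the 2024 panel 23/76 = 30.3%, the external panel 456/1233 = 37.0% → the external panel
Applied research: the 2024 panel 721/1269 = 56.8%, the external panel 44/61 = 72.1% → the external panel
Basic research: the 2024 panel 150/311 = 48.2%, the external panel 315/558 = 56.5% → the external panel
Overall: the 2024 panel 1133/2220 = 51.0%, the external panel 967/2169 = 44.6% → the 2024 panel
The external panel wins each proposal group but the 2024 panel wins overall — the comparison reverses. The external panel's proposals skew toward translational research, which has a lower base rate.

Yes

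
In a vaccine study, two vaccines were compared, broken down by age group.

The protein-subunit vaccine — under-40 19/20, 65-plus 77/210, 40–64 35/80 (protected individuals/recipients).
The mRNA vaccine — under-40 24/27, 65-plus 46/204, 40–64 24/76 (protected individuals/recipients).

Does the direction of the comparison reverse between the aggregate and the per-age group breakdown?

Under-40: the protein-subunit vaccine 19/20 = 95.0%, the mRNA vaccine 24/27 = 88.9% → the protein-subunit vaccine
65-plus: the protein-subunit vaccine 77/210 = 36.7%, the mRNA vaccine 46/204 = 22.5% → the protein-subunit vaccine
40–64: the protein-subunit vaccine 35/80 = 43.8%, the mRNA vaccine 24/76 = 31.6% → the protein-subunit vaccine
Overall: the protein-subunit vaccine 131/310 = 42.3%, the mRNA vaccine 94/307 = 30.6% → the protein-subunit vaccine
The protein-subunit vaccine wins overall and in every age group — no reversal.

No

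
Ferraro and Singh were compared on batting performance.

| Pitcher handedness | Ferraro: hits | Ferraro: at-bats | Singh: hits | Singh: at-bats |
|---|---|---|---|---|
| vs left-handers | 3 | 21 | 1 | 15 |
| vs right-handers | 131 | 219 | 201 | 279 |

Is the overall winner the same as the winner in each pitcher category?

No

Vs left-handers: Ferraro 3/21 = 14.3%, Singh 1/15 = 6.7% → Ferraro
Vs right-handers: Ferraro 131/219 = 59.8%, Singh 201/279 = 72.0% → Singh
Overall: Ferraro 134/240 = 55.8%, Singh 202/294 = 68.7% → Singh
Neither sweeps: Ferraro wins 1 of 2 groups, Singh wins 1. Singh wins overall but not every group — no Simpson reversal.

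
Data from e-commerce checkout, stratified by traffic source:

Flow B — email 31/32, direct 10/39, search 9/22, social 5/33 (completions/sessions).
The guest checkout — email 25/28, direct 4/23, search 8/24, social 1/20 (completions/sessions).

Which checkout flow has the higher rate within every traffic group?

Flow B

Email: Flow B 31/32 = 96.9%, the guest checkout 25/28 = 89.3% → Flow B
Direct: Flow B 10/39 = 25.6%, the guest checkout 4/23 = 17.4% → Flow B
Search: Flow B 9/22 = 40.9%, the guest checkout 8/24 = 33.3% → Flow B
Social: Flow B 5/33 = 15.2%, the guest checkout 1/20 = 5.0% → Flow B
Flow B has the higher rate in all 4 groups.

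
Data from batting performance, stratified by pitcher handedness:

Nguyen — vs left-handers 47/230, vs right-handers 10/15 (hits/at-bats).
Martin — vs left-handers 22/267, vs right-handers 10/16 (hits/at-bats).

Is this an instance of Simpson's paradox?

No

Vs left-handers: Nguyen 47/230 = 20.4%, Martin 22/267 = 8.2% → Nguyen
Vs right-handers: Nguyen 10/15 = 66.7%, Martin 10/16 = 62.5% → Nguyen
Overall: Nguyen 57/245 = 23.3%, Martin 32/283 = 11.3% → Nguyen
Nguyen wins overall and in every pitcher group — no reversal.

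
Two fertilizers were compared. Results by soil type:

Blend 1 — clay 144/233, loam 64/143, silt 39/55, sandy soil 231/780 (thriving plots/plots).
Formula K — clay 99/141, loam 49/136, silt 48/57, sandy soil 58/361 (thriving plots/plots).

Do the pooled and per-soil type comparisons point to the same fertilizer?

No

Clay: Blend 1 144/233 = 61.8%, Formula K 99/141 = 70.2% → Formula K
Loam: Blend 1 64/143 = 44.8%, Formula K 49/136 = 36.0% → Blend 1
Silt: Blend 1 39/55 = 70.9%, Formula K 48/57 = 84.2% → Formula K
Sandy soil: Blend 1 231/780 = 29.6%, Formula K 58/361 = 16.1% → Blend 1
Overall: Blend 1 478/1211 = 39.5%, Formula K 254/695 = 36.5% → Blend 1
Neither sweeps: Blend 1 wins 2 of 4 groups, Formula K wins 2. Blend 1 wins overall but not every group — no Simpson reversal.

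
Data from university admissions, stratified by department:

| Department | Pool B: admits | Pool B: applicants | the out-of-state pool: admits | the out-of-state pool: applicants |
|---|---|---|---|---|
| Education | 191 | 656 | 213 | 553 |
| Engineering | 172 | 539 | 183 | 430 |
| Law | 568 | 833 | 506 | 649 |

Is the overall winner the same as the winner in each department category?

Education: Pool B 191/656 = 29.1%, the out-of-state pool 213/553 = 38.5% → the out-of-state pool
Engineering: Pool B 172/539 = 31.9%, the out-of-state pool 183/430 = 42.6% → the out-of-state pool
Law: Pool B 568/833 = 68.2%, the out-of-state pool 506/649 = 78.0% → the out-of-state pool
Overall: Pool B 931/2028 = 45.9%, the out-of-state pool 902/1632 = 55.3% → the out-of-state pool
The out-of-state pool wins overall and in every department group — no reversal.

Yes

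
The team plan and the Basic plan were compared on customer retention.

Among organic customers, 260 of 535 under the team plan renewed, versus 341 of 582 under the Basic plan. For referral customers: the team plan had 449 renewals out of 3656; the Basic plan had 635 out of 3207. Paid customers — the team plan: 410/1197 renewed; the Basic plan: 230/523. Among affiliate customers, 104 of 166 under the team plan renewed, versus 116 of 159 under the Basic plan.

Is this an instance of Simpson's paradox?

Organic: the team plan 260/535 = 48.6%, the Basic plan 341/582 = 58.6% → the Basic plan
Referral: the team plan 449/3656 = 12.3%, the Basic plan 635/3207 = 19.8% → the Basic plan
Paid: the team plan 410/1197 = 34.3%, the Basic plan 230/523 = 44.0% → the Basic plan
Affiliate: the team plan 104/166 = 62.7%, the Basic plan 116/159 = 73.0% → the Basic plan
Overall: the team plan 1223/5554 = 22.0%, the Basic plan 1322/4471 = 29.6% → the Basic plan
The Basic plan wins overall and in every signup group — no reversal.

No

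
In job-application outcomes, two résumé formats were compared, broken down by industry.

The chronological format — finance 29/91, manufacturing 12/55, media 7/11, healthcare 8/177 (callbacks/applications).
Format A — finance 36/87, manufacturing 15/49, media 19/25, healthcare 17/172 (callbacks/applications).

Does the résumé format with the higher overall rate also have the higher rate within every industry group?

Yes

Finance: the chronological format 29/91 = 31.9%, Format A 36/87 = 41.4% → Format A
Manufacturing: the chronological format 12/55 = 21.8%, Format A 15/49 = 30.6% → Format A
Media: the chronological format 7/11 = 63.6%, Format A 19/25 = 76.0% → Format A
Healthcare: the chronological format 8/177 = 4.5%, Format A 17/172 = 9.9% → Format A
Overall: the chronological format 56/334 = 16.8%, Format A 87/333 = 26.1% → Format A
Format A wins overall and in every industry group — no reversal.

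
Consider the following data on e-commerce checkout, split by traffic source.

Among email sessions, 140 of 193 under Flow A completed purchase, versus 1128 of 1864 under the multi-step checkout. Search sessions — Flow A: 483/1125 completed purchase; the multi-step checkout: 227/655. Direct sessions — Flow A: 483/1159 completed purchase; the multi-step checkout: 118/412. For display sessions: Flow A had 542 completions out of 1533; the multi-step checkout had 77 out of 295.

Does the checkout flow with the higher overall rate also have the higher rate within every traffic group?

No

Email: Flow A 140/193 = 72.5%, the multi-step checkout 1128/1864 = 60.5% → Flow A
Search: Flow A 483/1125 = 42.9%, the multi-step checkout 227/655 = 34.7% → Flow A
Direct: Flow A 483/1159 = 41.7%, the multi-step checkout 118/412 = 28.6% → Flow A
Display: Flow A 542/1533 = 35.4%, the multi-step checkout 77/295 = 26.1% → Flow A
Overall: Flow A 1648/4010 = 41.1%, the multi-step checkout 1550/3226 = 48.0% → the multi-step checkout
Flow A wins each traffic group but the multi-step checkout wins overall — the comparison reverses. Flow A's sessions skew toward display, which has a lower base rate.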